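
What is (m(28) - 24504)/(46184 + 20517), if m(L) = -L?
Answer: -24532/66701 ≈ -0.36779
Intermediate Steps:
(m(28) - 24504)/(46184 + 20517) = (-1*28 - 24504)/(46184 + 20517) = (-28 - 24504)/66701 = -24532*1/66701 = -24532/66701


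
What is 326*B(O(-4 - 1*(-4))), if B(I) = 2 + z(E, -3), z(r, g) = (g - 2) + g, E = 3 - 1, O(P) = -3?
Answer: -1956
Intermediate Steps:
E = 2
z(r, g) = -2 + 2*g (z(r, g) = (-2 + g) + g = -2 + 2*g)
B(I) = -6 (B(I) = 2 + (-2 + 2*(-3)) = 2 + (-2 - 6) = 2 - 8 = -6)
326*B(O(-4 - 1*(-4))) = 326*(-6) = -1956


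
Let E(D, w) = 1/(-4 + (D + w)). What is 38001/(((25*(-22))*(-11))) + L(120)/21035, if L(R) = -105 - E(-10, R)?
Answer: 4233193358/674487275 ≈ 6.2762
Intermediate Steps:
E(D, w) = 1/(-4 + D + w)
L(R) = -105 - 1/(-14 + R) (L(R) = -105 - 1/(-4 - 10 + R) = -105 - 1/(-14 + R))
38001/(((25*(-22))*(-11))) + L(120)/21035 = 38001/(((25*(-22))*(-11))) + ((1469 - 105*120)/(-14 + 120))/21035 = 38001/((-550*(-11))) + ((1469 - 12600)/106)*(1/21035) = 38001/6050 + ((1/106)*(-11131))*(1/21035) = 38001*(1/6050) - 11131/106*1/21035 = 38001/6050 - 11131/2229710 = 4233193358/674487275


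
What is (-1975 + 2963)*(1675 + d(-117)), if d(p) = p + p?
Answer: 1423708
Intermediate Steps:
d(p) = 2*p
(-1975 + 2963)*(1675 + d(-117)) = (-1975 + 2963)*(1675 + 2*(-117)) = 988*(1675 - 234) = 988*1441 = 1423708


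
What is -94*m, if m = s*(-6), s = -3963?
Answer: -2235132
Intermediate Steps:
m = 23778 (m = -3963*(-6) = 23778)
-94*m = -94*23778 = -2235132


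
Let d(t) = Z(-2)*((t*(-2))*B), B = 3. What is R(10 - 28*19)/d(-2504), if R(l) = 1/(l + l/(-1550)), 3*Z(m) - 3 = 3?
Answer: -775/12148075872 ≈ -6.3796e-8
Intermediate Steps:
Z(m) = 2 (Z(m) = 1 + (⅓)*3 = 1 + 1 = 2)
R(l) = 1550/(1549*l) (R(l) = 1/(l + l*(-1/1550)) = 1/(l - l/1550) = 1/(1549*l/1550) = 1550/(1549*l))
d(t) = -12*t (d(t) = 2*((t*(-2))*3) = 2*(-2*t*3) = 2*(-6*t) = -12*t)
R(10 - 28*19)/d(-2504) = (1550/(1549*(10 - 28*19)))/((-12*(-2504))) = (1550/(1549*(10 - 532)))/30048 = ((1550/1549)/(-522))*(1/30048) = ((1550/1549)*(-1/522))*(1/30048) = -775/404289*1/30048 = -775/12148075872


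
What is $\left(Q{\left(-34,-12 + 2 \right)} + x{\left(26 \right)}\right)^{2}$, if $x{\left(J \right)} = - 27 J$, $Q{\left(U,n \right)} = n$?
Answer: $506944$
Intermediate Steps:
$\left(Q{\left(-34,-12 + 2 \right)} + x{\left(26 \right)}\right)^{2} = \left(\left(-12 + 2\right) - 702\right)^{2} = \left(-10 - 702\right)^{2} = \left(-712\right)^{2} = 506944$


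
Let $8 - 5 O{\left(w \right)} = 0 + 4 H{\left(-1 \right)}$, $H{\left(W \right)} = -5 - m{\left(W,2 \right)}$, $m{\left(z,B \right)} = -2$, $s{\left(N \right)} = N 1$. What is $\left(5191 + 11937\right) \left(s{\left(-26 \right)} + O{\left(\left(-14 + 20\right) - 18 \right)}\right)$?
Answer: $-376816$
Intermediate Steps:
$s{\left(N \right)} = N$
$H{\left(W \right)} = -3$ ($H{\left(W \right)} = -5 - -2 = -5 + 2 = -3$)
$O{\left(w \right)} = 4$ ($O{\left(w \right)} = \frac{8}{5} - \frac{0 + 4 \left(-3\right)}{5} = \frac{8}{5} - \frac{0 - 12}{5} = \frac{8}{5} - - \frac{12}{5} = \frac{8}{5} + \frac{12}{5} = 4$)
$\left(5191 + 11937\right) \left(s{\left(-26 \right)} + O{\left(\left(-14 + 20\right) - 18 \right)}\right) = \left(5191 + 11937\right) \left(-26 + 4\right) = 17128 \left(-22\right) = -376816$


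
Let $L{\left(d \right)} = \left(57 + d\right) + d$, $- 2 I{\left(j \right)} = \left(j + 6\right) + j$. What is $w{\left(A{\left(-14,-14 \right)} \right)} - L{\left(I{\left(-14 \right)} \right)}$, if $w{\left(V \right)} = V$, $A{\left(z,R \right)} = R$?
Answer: $-93$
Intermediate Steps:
$I{\left(j \right)} = -3 - j$ ($I{\left(j \right)} = - \frac{\left(j + 6\right) + j}{2} = - \frac{\left(6 + j\right) + j}{2} = - \frac{6 + 2 j}{2} = -3 - j$)
$L{\left(d \right)} = 57 + 2 d$
$w{\left(A{\left(-14,-14 \right)} \right)} - L{\left(I{\left(-14 \right)} \right)} = -14 - \left(57 + 2 \left(-3 - -14\right)\right) = -14 - \left(57 + 2 \left(-3 + 14\right)\right) = -14 - \left(57 + 2 \cdot 11\right) = -14 - \left(57 + 22\right) = -14 - 79 = -93$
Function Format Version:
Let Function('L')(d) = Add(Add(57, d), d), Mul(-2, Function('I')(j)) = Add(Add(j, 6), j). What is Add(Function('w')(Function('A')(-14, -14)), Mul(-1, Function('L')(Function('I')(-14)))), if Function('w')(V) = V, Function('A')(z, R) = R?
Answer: -93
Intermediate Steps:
Function('I')(j) = Add(-3, Mul(-1, j)) (Function('I')(j) = Mul(Rational(-1, 2), Add(Add(j, 6), j)) = Mul(Rational(-1, 2), Add(Add(6, j), j)) = Mul(Rational(-1, 2), Add(6, Mul(2, j))) = Add(-3, Mul(-1, j)))
Function('L')(d) = Add(57, Mul(2, d))
Add(Function('w')(Function('A')(-14, -14)), Mul(-1, Function('L')(Function('I')(-14)))) = Add(-14, Mul(-1, Add(57, Mul(2, Add(-3, Mul(-1, -14)))))) = Add(-14, Mul(-1, Add(57, Mul(2, Add(-3, 14))))) = Add(-14, Mul(-1, Add(57, Mul(2, 11)))) = Add(-14, Mul(-1, Add(57, 22))) = Add(-14, Mul(-1, 79)) = Add(-14, -79) = -93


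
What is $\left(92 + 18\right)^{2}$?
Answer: $12100$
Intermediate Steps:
$\left(92 + 18\right)^{2} = 110^{2} = 12100$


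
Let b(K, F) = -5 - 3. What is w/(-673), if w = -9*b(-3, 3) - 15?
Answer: -57/673 ≈ -0.084695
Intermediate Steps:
b(K, F) = -8
w = 57 (w = -9*(-8) - 15 = 72 - 15 = 57)
w/(-673) = 57/(-673) = 57*(-1/673) = -57/673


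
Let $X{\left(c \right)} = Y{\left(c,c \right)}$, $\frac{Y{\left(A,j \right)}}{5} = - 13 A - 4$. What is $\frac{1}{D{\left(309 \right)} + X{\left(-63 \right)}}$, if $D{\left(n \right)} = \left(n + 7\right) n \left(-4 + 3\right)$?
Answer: $- \frac{1}{93569} \approx -1.0687 \cdot 10^{-5}$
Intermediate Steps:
$Y{\left(A,j \right)} = -20 - 65 A$ ($Y{\left(A,j \right)} = 5 \left(- 13 A - 4\right) = 5 \left(-4 - 13 A\right) = -20 - 65 A$)
$X{\left(c \right)} = -20 - 65 c$
$D{\left(n \right)} = - n \left(7 + n\right)$ ($D{\left(n \right)} = \left(7 + n\right) n \left(-1\right) = \left(7 + n\right) \left(- n\right) = - n \left(7 + n\right)$)
$\frac{1}{D{\left(309 \right)} + X{\left(-63 \right)}} = \frac{1}{\left(-1\right) 309 \left(7 + 309\right) - -4075} = \frac{1}{\left(-1\right) 309 \cdot 316 + \left(-20 + 4095\right)} = \frac{1}{-97644 + 4075} = \frac{1}{-93569} = - \frac{1}{93569}$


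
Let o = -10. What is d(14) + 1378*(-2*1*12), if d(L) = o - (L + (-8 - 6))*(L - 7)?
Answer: -33082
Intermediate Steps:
d(L) = -10 - (-14 + L)*(-7 + L) (d(L) = -10 - (L + (-8 - 6))*(L - 7) = -10 - (L - 14)*(-7 + L) = -10 - (-14 + L)*(-7 + L))
d(14) + 1378*(-2*1*12) = (-108 - 1*14² + 21*14) + 1378*(-2*1*12) = (-108 - 1*196 + 294) + 1378*(-2*12) = (-108 - 196 + 294) + 1378*(-24) = -10 - 33072 = -33082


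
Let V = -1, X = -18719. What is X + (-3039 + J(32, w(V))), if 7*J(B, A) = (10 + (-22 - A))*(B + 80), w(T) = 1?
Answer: -21966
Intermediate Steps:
J(B, A) = (-12 - A)*(80 + B)/7 (J(B, A) = ((10 + (-22 - A))*(B + 80))/7 = ((-12 - A)*(80 + B))/7 = (-12 - A)*(80 + B)/7)
X + (-3039 + J(32, w(V))) = -18719 + (-3039 + (-960/7 - 80/7*1 - 12/7*32 - ⅐*1*32)) = -18719 + (-3039 + (-960/7 - 80/7 - 384/7 - 32/7)) = -18719 + (-3039 - 208) = -18719 - 3247 = -21966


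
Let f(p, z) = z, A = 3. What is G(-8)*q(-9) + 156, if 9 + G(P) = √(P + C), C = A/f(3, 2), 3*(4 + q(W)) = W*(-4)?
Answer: 84 + 4*I*√26 ≈ 84.0 + 20.396*I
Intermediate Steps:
q(W) = -4 - 4*W/3 (q(W) = -4 + (W*(-4))/3 = -4 + (-4*W)/3 = -4 - 4*W/3)
C = 3/2 ≈ 1.5000
G(P) = -9 + √(3/2 + P) (G(P) = -9 + √(P + 3/2) = -9 + √(3/2 + P))
G(-8)*q(-9) + 156 = (-9 + √(6 + 4*(-8))/2)*(-4 - 4/3*(-9)) + 156 = (-9 + √(6 - 32)/2)*(-4 + 12) + 156 = (-9 + √(-26)/2)*8 + 156 = (-9 + (I*√26)/2)*8 + 156 = (-9 + I*√26/2)*8 + 156 = (-72 + 4*I*√26) + 156 = 84 + 4*I*√26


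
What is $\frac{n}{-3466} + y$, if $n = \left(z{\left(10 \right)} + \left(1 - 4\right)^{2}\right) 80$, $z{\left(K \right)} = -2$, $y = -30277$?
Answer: $- \frac{52470321}{1733} \approx -30277.0$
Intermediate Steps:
$n = 560$ ($n = \left(-2 + \left(1 - 4\right)^{2}\right) 80 = \left(-2 + \left(-3\right)^{2}\right) 80 = \left(-2 + 9\right) 80 = 7 \cdot 80 = 560$)
$\frac{n}{-3466} + y = \frac{560}{-3466} - 30277 = 560 \left(- \frac{1}{3466}\right) - 30277 = - \frac{280}{1733} - 30277 = - \frac{52470321}{1733}$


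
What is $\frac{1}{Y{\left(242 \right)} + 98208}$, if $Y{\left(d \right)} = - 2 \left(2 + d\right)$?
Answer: $\frac{1}{97720} \approx 1.0233 \cdot 10^{-5}$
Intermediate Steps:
$Y{\left(d \right)} = -4 - 2 d$
$\frac{1}{Y{\left(242 \right)} + 98208} = \frac{1}{\left(-4 - 484\right) + 98208} = \frac{1}{-488 + 98208} = \frac{1}{97720}$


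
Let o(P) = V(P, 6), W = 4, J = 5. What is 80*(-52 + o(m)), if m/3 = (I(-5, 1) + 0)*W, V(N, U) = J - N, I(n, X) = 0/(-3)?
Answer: -3760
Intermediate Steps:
I(n, X) = 0 (I(n, X) = 0*(-⅓) = 0)
V(N, U) = 5 - N
m = 0 (m = 3*((0 + 0)*4) = 3*(0*4) = 3*0 = 0)
o(P) = 5 - P
80*(-52 + o(m)) = 80*(-52 + (5 - 1*0)) = 80*(-52 + (5 + 0)) = 80*(-52 + 5) = 80*(-47) = -3760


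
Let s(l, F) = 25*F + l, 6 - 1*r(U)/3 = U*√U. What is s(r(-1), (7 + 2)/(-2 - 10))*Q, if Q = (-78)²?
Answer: -4563 + 18252*I ≈ -4563.0 + 18252.0*I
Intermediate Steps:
Q = 6084
r(U) = 18 - 3*U^(3/2) (r(U) = 18 - 3*U*√U = 18 - 3*U^(3/2))
s(l, F) = l + 25*F
s(r(-1), (7 + 2)/(-2 - 10))*Q = ((18 - (-3)*I) + 25*((7 + 2)/(-2 - 10)))*6084 = ((18 - (-3)*I) + 25*(9/(-12)))*6084 = ((18 + 3*I) + 25*(9*(-1/12)))*6084 = ((18 + 3*I) + 25*(-¾))*6084 = ((18 + 3*I) - 75/4)*6084 = (-¾ + 3*I)*6084 = -4563 + 18252*I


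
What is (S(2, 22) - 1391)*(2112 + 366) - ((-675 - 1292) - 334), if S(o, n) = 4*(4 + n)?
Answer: -3186885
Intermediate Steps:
S(o, n) = 16 + 4*n
(S(2, 22) - 1391)*(2112 + 366) - ((-675 - 1292) - 334) = ((16 + 4*22) - 1391)*(2112 + 366) - ((-675 - 1292) - 334) = ((16 + 88) - 1391)*2478 - (-1967 - 334) = (104 - 1391)*2478 - 1*(-2301) = -1287*2478 + 2301 = -3189186 + 2301 = -3186885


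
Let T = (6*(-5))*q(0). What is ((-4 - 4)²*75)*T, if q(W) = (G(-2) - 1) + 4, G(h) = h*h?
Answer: -1008000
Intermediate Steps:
G(h) = h²
q(W) = 7 (q(W) = ((-2)² - 1) + 4 = (4 - 1) + 4 = 3 + 4 = 7)
T = -210 (T = (6*(-5))*7 = -30*7 = -210)
((-4 - 4)²*75)*T = ((-4 - 4)²*75)*(-210) = ((-8)²*75)*(-210) = (64*75)*(-210) = 4800*(-210) = -1008000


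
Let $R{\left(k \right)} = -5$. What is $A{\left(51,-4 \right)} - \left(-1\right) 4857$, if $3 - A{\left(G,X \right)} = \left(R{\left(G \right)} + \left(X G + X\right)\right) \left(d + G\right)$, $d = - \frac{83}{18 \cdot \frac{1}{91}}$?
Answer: $- \frac{441925}{6} \approx -73654.0$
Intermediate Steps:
$d = - \frac{7553}{18}$ ($d = - \frac{83}{18 \cdot \frac{1}{91}} = - \frac{83}{\frac{18}{91}} = \left(-83\right) \frac{91}{18} = - \frac{7553}{18} \approx -419.61$)
$A{\left(G,X \right)} = 3 - \left(- \frac{7553}{18} + G\right) \left(-5 + X + G X\right)$ ($A{\left(G,X \right)} = 3 - \left(-5 + \left(X G + X\right)\right) \left(- \frac{7553}{18} + G\right) = 3 - \left(-5 + \left(G X + X\right)\right) \left(- \frac{7553}{18} + G\right) = 3 - \left(-5 + \left(X + G X\right)\right) \left(- \frac{7553}{18} + G\right) = 3 - \left(-5 + X + G X\right) \left(- \frac{7553}{18} + G\right) = 3 - \left(- \frac{7553}{18} + G\right) \left(-5 + X + G X\right)$)
$A{\left(51,-4 \right)} - \left(-1\right) 4857 = \left(- \frac{37711}{18} + 5 \cdot 51 + \frac{7553}{18} \left(-4\right) - - 4 \cdot 51^{2} + \frac{7535}{18} \cdot 51 \left(-4\right)\right) - \left(-1\right) 4857 = \left(- \frac{37711}{18} + 255 - \frac{15106}{9} - \left(-4\right) 2601 - \frac{256190}{3}\right) - -4857 = \left(- \frac{37711}{18} + 255 - \frac{15106}{9} + 10404 - \frac{256190}{3}\right) + 4857 = - \frac{471067}{6} + 4857 = - \frac{441925}{6}$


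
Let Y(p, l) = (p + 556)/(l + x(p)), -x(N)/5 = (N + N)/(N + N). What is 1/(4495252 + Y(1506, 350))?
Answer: 345/1550864002 ≈ 2.2246e-7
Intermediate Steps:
x(N) = -5 (x(N) = -5*(N + N)/(N + N) = -5*2*N/(2*N) = -5*2*N*1/(2*N) = -5*1 = -5)
Y(p, l) = (556 + p)/(-5 + l) (Y(p, l) = (p + 556)/(l - 5) = (556 + p)/(-5 + l))
1/(4495252 + Y(1506, 350)) = 1/(4495252 + (556 + 1506)/(-5 + 350)) = 1/(4495252 + 2062/345) = 1/(1550864002/345) = 345/1550864002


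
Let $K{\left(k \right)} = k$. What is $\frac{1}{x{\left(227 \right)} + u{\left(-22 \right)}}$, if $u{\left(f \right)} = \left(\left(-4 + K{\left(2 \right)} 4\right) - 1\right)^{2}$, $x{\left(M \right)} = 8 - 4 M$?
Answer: $- \frac{1}{891} \approx -0.0011223$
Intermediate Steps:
$u{\left(f \right)} = 9$ ($u{\left(f \right)} = \left(\left(-4 + 2 \cdot 4\right) - 1\right)^{2} = \left(\left(-4 + 8\right) - 1\right)^{2} = \left(4 - 1\right)^{2} = 3^{2} = 9$)
$\frac{1}{x{\left(227 \right)} + u{\left(-22 \right)}} = \frac{1}{\left(8 - 908\right) + 9} = \frac{1}{-900 + 9} = \frac{1}{-891} = - \frac{1}{891}$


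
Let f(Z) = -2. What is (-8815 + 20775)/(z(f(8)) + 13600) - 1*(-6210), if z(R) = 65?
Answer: 16974322/2733 ≈ 6210.9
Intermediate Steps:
(-8815 + 20775)/(z(f(8)) + 13600) - 1*(-6210) = (-8815 + 20775)/(65 + 13600) - 1*(-6210) = 11960/13665 + 6210 = 11960*(1/13665) + 6210 = 2392/2733 + 6210 = 16974322/2733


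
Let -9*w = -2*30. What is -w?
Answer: -20/3 ≈ -6.6667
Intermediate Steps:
w = 20/3 (w = -(-2)*30/9 = -⅑*(-60) = 20/3 ≈ 6.6667)
-w = -1*20/3 = -20/3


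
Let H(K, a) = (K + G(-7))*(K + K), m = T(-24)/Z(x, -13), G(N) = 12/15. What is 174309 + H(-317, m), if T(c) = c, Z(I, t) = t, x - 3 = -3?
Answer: 1873899/5 ≈ 3.7478e+5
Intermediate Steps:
x = 0 (x = 3 - 3 = 0)
G(N) = ⅘ (G(N) = 12*(1/15) = ⅘)
m = 24/13 (m = -24/(-13) = -24*(-1/13) = 24/13 ≈ 1.8462)
H(K, a) = 2*K*(⅘ + K) (H(K, a) = (K + ⅘)*(K + K) = (⅘ + K)*(2*K) = 2*K*(⅘ + K))
174309 + H(-317, m) = 174309 + (⅖)*(-317)*(4 + 5*(-317)) = 174309 + (⅖)*(-317)*(4 - 1585) = 174309 + (⅖)*(-317)*(-1581) = 174309 + 1002354/5 = 1873899/5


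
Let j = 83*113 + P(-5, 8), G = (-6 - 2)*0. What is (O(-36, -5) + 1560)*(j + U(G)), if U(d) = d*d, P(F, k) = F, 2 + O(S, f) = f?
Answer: 14557822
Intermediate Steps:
O(S, f) = -2 + f
G = 0 (G = -8*0 = 0)
U(d) = d²
j = 9374 (j = 83*113 - 5 = 9379 - 5 = 9374)
(O(-36, -5) + 1560)*(j + U(G)) = ((-2 - 5) + 1560)*(9374 + 0²) = (-7 + 1560)*(9374 + 0) = 1553*9374 = 14557822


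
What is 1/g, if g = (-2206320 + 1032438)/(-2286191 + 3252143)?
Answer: -160992/195647 ≈ -0.82287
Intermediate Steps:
g = -195647/160992 (g = -1173882/965952 = -1173882*1/965952 = -195647/160992 ≈ -1.2153)
1/g = 1/(-195647/160992) = -160992/195647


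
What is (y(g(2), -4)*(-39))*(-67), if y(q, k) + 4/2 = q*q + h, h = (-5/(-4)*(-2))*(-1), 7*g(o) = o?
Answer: 148941/98 ≈ 1519.8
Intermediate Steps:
g(o) = o/7
h = 5/2 (h = (-5*(-¼)*(-2))*(-1) = ((5/4)*(-2))*(-1) = -5/2*(-1) = 5/2 ≈ 2.5000)
y(q, k) = ½ + q² (y(q, k) = -2 + (q*q + 5/2) = -2 + (q² + 5/2) = -2 + (5/2 + q²) = ½ + q²)
(y(g(2), -4)*(-39))*(-67) = ((½ + ((⅐)*2)²)*(-39))*(-67) = ((½ + (2/7)²)*(-39))*(-67) = ((½ + 4/49)*(-39))*(-67) = ((57/98)*(-39))*(-67) = -2223/98*(-67) = 148941/98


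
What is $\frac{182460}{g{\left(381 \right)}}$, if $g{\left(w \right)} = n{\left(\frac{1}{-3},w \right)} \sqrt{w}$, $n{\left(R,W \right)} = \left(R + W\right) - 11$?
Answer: $\frac{182460 \sqrt{381}}{140843} \approx 25.287$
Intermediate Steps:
$n{\left(R,W \right)} = -11 + R + W$
$g{\left(w \right)} = \sqrt{w} \left(- \frac{34}{3} + w\right)$ ($g{\left(w \right)} = \left(-11 + \frac{1}{-3} + w\right) \sqrt{w} = \left(-11 - \frac{1}{3} + w\right) \sqrt{w} = \left(- \frac{34}{3} + w\right) \sqrt{w} = \sqrt{w} \left(- \frac{34}{3} + w\right)$)
$\frac{182460}{g{\left(381 \right)}} = \frac{182460}{\sqrt{381} \left(- \frac{34}{3} + 381\right)} = \frac{182460}{\sqrt{381} \cdot \frac{1109}{3}} = \frac{182460}{\frac{1109}{3} \sqrt{381}} = 182460 \frac{\sqrt{381}}{140843} = \frac{182460 \sqrt{381}}{140843}$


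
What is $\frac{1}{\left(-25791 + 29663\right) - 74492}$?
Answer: $- \frac{1}{70620} \approx -1.416 \cdot 10^{-5}$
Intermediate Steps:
$\frac{1}{\left(-25791 + 29663\right) - 74492} = \frac{1}{3872 - 74492} = \frac{1}{-70620} = - \frac{1}{70620}$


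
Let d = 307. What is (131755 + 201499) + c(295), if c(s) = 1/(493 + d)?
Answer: 266603201/800 ≈ 3.3325e+5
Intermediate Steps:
c(s) = 1/800 (c(s) = 1/(493 + 307) = 1/800)
(131755 + 201499) + c(295) = (131755 + 201499) + 1/800 = 333254 + 1/800 = 266603201/800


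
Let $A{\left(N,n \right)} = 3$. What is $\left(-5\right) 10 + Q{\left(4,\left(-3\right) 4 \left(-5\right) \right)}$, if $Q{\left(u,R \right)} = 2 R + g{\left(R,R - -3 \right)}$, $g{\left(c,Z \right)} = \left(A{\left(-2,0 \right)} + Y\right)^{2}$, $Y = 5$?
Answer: $134$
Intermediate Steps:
$g{\left(c,Z \right)} = 64$ ($g{\left(c,Z \right)} = \left(3 + 5\right)^{2} = 8^{2} = 64$)
$Q{\left(u,R \right)} = 64 + 2 R$ ($Q{\left(u,R \right)} = 2 R + 64 = 64 + 2 R$)
$\left(-5\right) 10 + Q{\left(4,\left(-3\right) 4 \left(-5\right) \right)} = \left(-5\right) 10 + \left(64 + 2 \left(-3\right) 4 \left(-5\right)\right) = -50 + \left(64 + 2 \left(\left(-12\right) \left(-5\right)\right)\right) = -50 + \left(64 + 2 \cdot 60\right) = -50 + \left(64 + 120\right) = -50 + 184 = 134$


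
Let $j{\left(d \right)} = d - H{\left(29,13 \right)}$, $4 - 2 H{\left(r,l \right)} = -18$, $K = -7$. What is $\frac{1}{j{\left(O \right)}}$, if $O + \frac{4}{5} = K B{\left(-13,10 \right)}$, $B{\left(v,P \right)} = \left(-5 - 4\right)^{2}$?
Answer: $- \frac{5}{2894} \approx -0.0017277$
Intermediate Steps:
$B{\left(v,P \right)} = 81$ ($B{\left(v,P \right)} = \left(-9\right)^{2} = 81$)
$H{\left(r,l \right)} = 11$ ($H{\left(r,l \right)} = 2 - -9 = 2 + 9 = 11$)
$O = - \frac{2839}{5}$ ($O = - \frac{4}{5} - 567 = - \frac{2839}{5} \approx -567.8$)
$j{\left(d \right)} = -11 + d$ ($j{\left(d \right)} = d - 11 = -11 + d$)
$\frac{1}{j{\left(O \right)}} = \frac{1}{-11 - \frac{2839}{5}} = \frac{1}{- \frac{2894}{5}} = - \frac{5}{2894}$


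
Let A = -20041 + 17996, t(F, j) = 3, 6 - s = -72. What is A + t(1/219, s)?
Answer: -2042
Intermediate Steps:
s = 78 (s = 6 - 1*(-72) = 6 + 72 = 78)
A = -2045
A + t(1/219, s) = -2045 + 3 = -2042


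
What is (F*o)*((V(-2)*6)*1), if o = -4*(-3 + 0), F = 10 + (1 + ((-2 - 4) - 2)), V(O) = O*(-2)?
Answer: 864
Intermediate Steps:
V(O) = -2*O
F = 3 (F = 10 + (1 + (-6 - 2)) = 10 + (1 - 8) = 10 - 7 = 3)
o = 12 (o = -4*(-3) = 12)
(F*o)*((V(-2)*6)*1) = (3*12)*((-2*(-2)*6)*1) = 36*((4*6)*1) = 36*(24*1) = 36*24 = 864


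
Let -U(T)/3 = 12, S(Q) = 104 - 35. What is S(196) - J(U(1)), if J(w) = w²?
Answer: -1227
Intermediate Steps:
S(Q) = 69
U(T) = -36 (U(T) = -3*12 = -36)
S(196) - J(U(1)) = 69 - 1*(-36)² = 69 - 1*1296 = 69 - 1296 = -1227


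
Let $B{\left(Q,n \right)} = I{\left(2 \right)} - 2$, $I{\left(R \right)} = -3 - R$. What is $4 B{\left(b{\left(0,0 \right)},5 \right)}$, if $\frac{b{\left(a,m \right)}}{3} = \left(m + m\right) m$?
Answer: $-28$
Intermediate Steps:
$b{\left(a,m \right)} = 6 m^{2}$ ($b{\left(a,m \right)} = 3 \left(m + m\right) m = 3 \cdot 2 m m = 3 \cdot 2 m^{2} = 6 m^{2}$)
$B{\left(Q,n \right)} = -7$ ($B{\left(Q,n \right)} = \left(-3 - 2\right) - 2 = -5 - 2 = -7$)
$4 B{\left(b{\left(0,0 \right)},5 \right)} = 4 \left(-7\right) = -28$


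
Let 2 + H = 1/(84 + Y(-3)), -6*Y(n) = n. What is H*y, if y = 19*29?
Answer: -185136/169 ≈ -1095.5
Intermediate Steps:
y = 551
Y(n) = -n/6
H = -336/169 (H = -2 + 1/(84 - 1/6*(-3)) = -2 + 1/(84 + 1/2) = -2 + 1/(169/2) = -2 + 2/169 = -336/169 ≈ -1.9882)
H*y = -336/169*551 = -185136/169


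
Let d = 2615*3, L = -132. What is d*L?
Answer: -1035540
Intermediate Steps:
d = 7845
d*L = 7845*(-132) = -1035540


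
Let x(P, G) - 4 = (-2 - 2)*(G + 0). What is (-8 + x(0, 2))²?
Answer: 144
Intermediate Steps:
x(P, G) = 4 - 4*G (x(P, G) = 4 + (-2 - 2)*(G + 0) = 4 - 4*G)
(-8 + x(0, 2))² = (-8 + (4 - 4*2))² = (-8 + (4 - 8))² = (-8 - 4)² = (-12)² = 144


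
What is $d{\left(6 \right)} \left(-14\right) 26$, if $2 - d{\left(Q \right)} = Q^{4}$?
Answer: $471016$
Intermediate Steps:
$d{\left(Q \right)} = 2 - Q^{4}$
$d{\left(6 \right)} \left(-14\right) 26 = \left(2 - 6^{4}\right) \left(-14\right) 26 = \left(2 - 1296\right) \left(-14\right) 26 = \left(-1294\right) \left(-14\right) 26 = 18116 \cdot 26 = 471016$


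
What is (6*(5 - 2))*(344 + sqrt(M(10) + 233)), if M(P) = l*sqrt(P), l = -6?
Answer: 6192 + 18*sqrt(233 - 6*sqrt(10)) ≈ 6455.3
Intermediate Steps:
M(P) = -6*sqrt(P)
(6*(5 - 2))*(344 + sqrt(M(10) + 233)) = (6*(5 - 2))*(344 + sqrt(-6*sqrt(10) + 233)) = (6*3)*(344 + sqrt(233 - 6*sqrt(10))) = 18*(344 + sqrt(233 - 6*sqrt(10))) = 6192 + 18*sqrt(233 - 6*sqrt(10))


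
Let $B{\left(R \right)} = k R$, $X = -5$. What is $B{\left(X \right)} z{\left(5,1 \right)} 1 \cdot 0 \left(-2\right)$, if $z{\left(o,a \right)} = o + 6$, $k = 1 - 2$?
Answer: $0$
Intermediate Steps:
$k = -1$ ($k = 1 - 2 = -1$)
$z{\left(o,a \right)} = 6 + o$
$B{\left(R \right)} = - R$
$B{\left(X \right)} z{\left(5,1 \right)} 1 \cdot 0 \left(-2\right) = \left(-1\right) \left(-5\right) \left(6 + 5\right) 1 \cdot 0 \left(-2\right) = 5 \cdot 11 \cdot 0 \left(-2\right) = 55 \cdot 0 = 0$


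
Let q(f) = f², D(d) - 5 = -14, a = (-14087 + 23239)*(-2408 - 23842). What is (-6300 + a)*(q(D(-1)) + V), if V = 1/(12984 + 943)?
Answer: -271018968074400/13927 ≈ -1.9460e+10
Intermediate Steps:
a = -240240000 (a = 9152*(-26250) = -240240000)
V = 1/13927 ≈ 7.1803e-5
D(d) = -9 (D(d) = 5 - 14 = -9)
(-6300 + a)*(q(D(-1)) + V) = (-6300 - 240240000)*((-9)² + 1/13927) = -240246300*(81 + 1/13927) = -240246300*1128088/13927 = -271018968074400/13927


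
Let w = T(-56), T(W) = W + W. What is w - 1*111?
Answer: -223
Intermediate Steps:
T(W) = 2*W
w = -112 (w = 2*(-56) = -112)
w - 1*111 = -112 - 1*111 = -112 - 111 = -223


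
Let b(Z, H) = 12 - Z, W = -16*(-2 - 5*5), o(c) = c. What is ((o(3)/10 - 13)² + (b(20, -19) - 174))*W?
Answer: -223668/25 ≈ -8946.7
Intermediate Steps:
W = 432 (W = -16*(-2 - 25) = -16*(-27) = 432)
((o(3)/10 - 13)² + (b(20, -19) - 174))*W = ((3/10 - 13)² + ((12 - 1*20) - 174))*432 = ((3*(⅒) - 13)² + ((12 - 20) - 174))*432 = ((3/10 - 13)² + (-8 - 174))*432 = ((-127/10)² - 182)*432 = (16129/100 - 182)*432 = -2071/100*432 = -223668/25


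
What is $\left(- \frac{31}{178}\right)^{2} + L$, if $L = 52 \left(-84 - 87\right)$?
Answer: $- \frac{281733167}{31684} \approx -8892.0$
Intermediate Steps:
$L = -8892$ ($L = 52 \left(-171\right) = -8892$)
$\left(- \frac{31}{178}\right)^{2} + L = \left(- \frac{31}{178}\right)^{2} - 8892 = \frac{961}{31684} - 8892 = - \frac{281733167}{31684}$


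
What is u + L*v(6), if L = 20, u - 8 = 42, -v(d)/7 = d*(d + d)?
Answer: -10030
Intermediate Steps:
v(d) = -14*d**2 (v(d) = -7*d*(d + d) = -7*d*2*d = -14*d**2)
u = 50 (u = 8 + 42 = 50)
u + L*v(6) = 50 + 20*(-14*6**2) = 50 + 20*(-14*36) = 50 + 20*(-504) = 50 - 10080 = -10030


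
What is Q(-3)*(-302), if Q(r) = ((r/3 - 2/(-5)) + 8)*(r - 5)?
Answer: 89392/5 ≈ 17878.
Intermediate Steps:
Q(r) = (-5 + r)*(42/5 + r/3) (Q(r) = ((r*(1/3) - 2*(-1/5)) + 8)*(-5 + r) = ((r/3 + 2/5) + 8)*(-5 + r) = ((2/5 + r/3) + 8)*(-5 + r) = (42/5 + r/3)*(-5 + r) = (-5 + r)*(42/5 + r/3))
Q(-3)*(-302) = (-42 + (1/3)*(-3)**2 + (101/15)*(-3))*(-302) = (-42 + (1/3)*9 - 101/5)*(-302) = (-42 + 3 - 101/5)*(-302) = -296/5*(-302) = 89392/5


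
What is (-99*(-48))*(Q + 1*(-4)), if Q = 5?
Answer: 4752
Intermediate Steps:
(-99*(-48))*(Q + 1*(-4)) = (-99*(-48))*(5 + 1*(-4)) = 4752*(5 - 4) = 4752*1 = 4752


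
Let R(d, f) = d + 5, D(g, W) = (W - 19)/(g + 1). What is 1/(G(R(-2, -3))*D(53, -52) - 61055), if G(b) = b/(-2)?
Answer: -36/2197909 ≈ -1.6379e-5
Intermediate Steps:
D(g, W) = (-19 + W)/(1 + g)
R(d, f) = 5 + d
G(b) = -b/2 (G(b) = b*(-½) = -b/2)
1/(G(R(-2, -3))*D(53, -52) - 61055) = 1/((-(5 - 2)/2)*((-19 - 52)/(1 + 53)) - 61055) = 1/((-½*3)*(-71/54) - 61055) = 1/(-(-71)/36 - 61055) = 1/(-3/2*(-71/54) - 61055) = 1/(71/36 - 61055) = 1/(-2197909/36) = -36/2197909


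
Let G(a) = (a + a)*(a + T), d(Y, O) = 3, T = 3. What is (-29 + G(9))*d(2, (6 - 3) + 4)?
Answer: 561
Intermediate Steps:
G(a) = 2*a*(3 + a) (G(a) = (a + a)*(a + 3) = (2*a)*(3 + a) = 2*a*(3 + a))
(-29 + G(9))*d(2, (6 - 3) + 4) = (-29 + 2*9*(3 + 9))*3 = (-29 + 2*9*12)*3 = (-29 + 216)*3 = 187*3 = 561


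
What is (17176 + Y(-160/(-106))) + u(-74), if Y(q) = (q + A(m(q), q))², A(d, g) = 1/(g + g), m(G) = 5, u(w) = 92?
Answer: 1241992428081/71910400 ≈ 17271.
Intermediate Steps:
A(d, g) = 1/(2*g)
Y(q) = (q + 1/(2*q))²
(17176 + Y(-160/(-106))) + u(-74) = (17176 + (-160/(-106) + 1/(2*((-160/(-106)))))²) + 92 = (17176 + (-160*(-1/106) + 1/(2*((-160*(-1/106)))))²) + 92 = (17176 + (80/53 + 1/(2*(80/53)))²) + 92 = (17176 + (80/53 + (½)*(53/80))²) + 92 = (17176 + (80/53 + 53/160)²) + 92 = (17176 + (15609/8480)²) + 92 = (17176 + 243640881/71910400) + 92 = 1235376671281/71910400 + 92 = 1241992428081/71910400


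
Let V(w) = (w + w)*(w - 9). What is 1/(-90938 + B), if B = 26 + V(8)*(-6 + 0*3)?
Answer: -1/90816 ≈ -1.1011e-5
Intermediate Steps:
V(w) = 2*w*(-9 + w) (V(w) = (2*w)*(-9 + w) = 2*w*(-9 + w))
B = 122 (B = 26 + (2*8*(-9 + 8))*(-6 + 0*3) = 26 + (2*8*(-1))*(-6 + 0) = 26 - 16*(-6) = 26 + 96 = 122)
1/(-90938 + B) = 1/(-90938 + 122) = 1/(-90816) = -1/90816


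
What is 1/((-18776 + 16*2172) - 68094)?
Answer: -1/52118 ≈ -1.9187e-5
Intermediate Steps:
1/((-18776 + 16*2172) - 68094) = 1/((-18776 + 34752) - 68094) = 1/(15976 - 68094) = 1/(-52118) = -1/52118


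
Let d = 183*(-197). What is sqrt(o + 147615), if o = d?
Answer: 6*sqrt(3099) ≈ 334.01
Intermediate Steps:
d = -36051
o = -36051
sqrt(o + 147615) = sqrt(-36051 + 147615) = sqrt(111564) = 6*sqrt(3099)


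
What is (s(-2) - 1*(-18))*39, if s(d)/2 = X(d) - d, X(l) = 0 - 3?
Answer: 624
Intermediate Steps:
X(l) = -3
s(d) = -6 - 2*d (s(d) = 2*(-3 - d) = -6 - 2*d)
(s(-2) - 1*(-18))*39 = ((-6 - 2*(-2)) - 1*(-18))*39 = ((-6 + 4) + 18)*39 = (-2 + 18)*39 = 16*39 = 624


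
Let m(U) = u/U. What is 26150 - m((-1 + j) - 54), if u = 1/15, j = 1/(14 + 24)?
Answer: 819410288/31335 ≈ 26150.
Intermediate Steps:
j = 1/38 ≈ 0.026316
u = 1/15 ≈ 0.066667
m(U) = 1/(15*U)
26150 - m((-1 + j) - 54) = 26150 - 1/(15*((-1 + 1/38) - 54)) = 26150 - 1/(15*(-37/38 - 54)) = 26150 - 1/(15*(-2089/38)) = 26150 - (-38)/(15*2089) = 26150 - 1*(-38/31335) = 26150 + 38/31335 = 819410288/31335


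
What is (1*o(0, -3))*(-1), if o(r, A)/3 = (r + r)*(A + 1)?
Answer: 0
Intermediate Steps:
o(r, A) = 6*r*(1 + A) (o(r, A) = 3*((r + r)*(A + 1)) = 3*((2*r)*(1 + A)) = 3*(2*r*(1 + A)) = 6*r*(1 + A))
(1*o(0, -3))*(-1) = (1*(6*0*(1 - 3)))*(-1) = (1*(6*0*(-2)))*(-1) = (1*0)*(-1) = 0*(-1) = 0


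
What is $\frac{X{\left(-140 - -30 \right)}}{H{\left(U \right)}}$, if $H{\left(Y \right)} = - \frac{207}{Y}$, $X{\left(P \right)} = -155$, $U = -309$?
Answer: $- \frac{15965}{69} \approx -231.38$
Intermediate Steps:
$\frac{X{\left(-140 - -30 \right)}}{H{\left(U \right)}} = - \frac{155}{\left(-207\right) \frac{1}{-309}} = - \frac{155}{\left(-207\right) \left(- \frac{1}{309}\right)} = - \frac{155}{\frac{69}{103}} = \left(-155\right) \frac{103}{69} = - \frac{15965}{69}$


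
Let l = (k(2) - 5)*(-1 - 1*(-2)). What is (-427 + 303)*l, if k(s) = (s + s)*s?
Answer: -372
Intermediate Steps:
k(s) = 2*s² (k(s) = (2*s)*s = 2*s²)
l = 3 (l = (2*2² - 5)*(-1 - 1*(-2)) = (2*4 - 5)*(-1 + 2) = (8 - 5)*1 = 3*1 = 3)
(-427 + 303)*l = (-427 + 303)*3 = -124*3 = -372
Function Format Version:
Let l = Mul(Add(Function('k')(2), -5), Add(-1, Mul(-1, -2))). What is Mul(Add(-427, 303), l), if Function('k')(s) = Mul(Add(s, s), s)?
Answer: -372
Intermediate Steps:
Function('k')(s) = Mul(2, Pow(s, 2)) (Function('k')(s) = Mul(Mul(2, s), s) = Mul(2, Pow(s, 2)))
l = 3 (l = Mul(Add(Mul(2, Pow(2, 2)), -5), Add(-1, Mul(-1, -2))) = Mul(Add(Mul(2, 4), -5), Add(-1, 2)) = Mul(Add(8, -5), 1) = Mul(3, 1) = 3)
Mul(Add(-427, 303), l) = Mul(Add(-427, 303), 3) = Mul(-124, 3) = -372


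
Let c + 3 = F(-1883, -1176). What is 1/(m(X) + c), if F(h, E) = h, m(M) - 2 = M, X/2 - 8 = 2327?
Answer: 1/2786 ≈ 0.00035894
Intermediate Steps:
X = 4670 (X = 16 + 2*2327 = 16 + 4654 = 4670)
m(M) = 2 + M
c = -1886 (c = -3 - 1883 = -1886)
1/(m(X) + c) = 1/((2 + 4670) - 1886) = 1/(4672 - 1886) = 1/2786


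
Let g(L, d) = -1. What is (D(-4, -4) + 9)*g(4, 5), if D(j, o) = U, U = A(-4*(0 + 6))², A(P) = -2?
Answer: -13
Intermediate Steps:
U = 4 (U = (-2)² = 4)
D(j, o) = 4
(D(-4, -4) + 9)*g(4, 5) = (4 + 9)*(-1) = 13*(-1) = -13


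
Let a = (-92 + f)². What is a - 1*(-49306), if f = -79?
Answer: 78547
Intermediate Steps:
a = 29241 (a = (-92 - 79)² = (-171)² = 29241)
a - 1*(-49306) = 29241 - 1*(-49306) = 29241 + 49306 = 78547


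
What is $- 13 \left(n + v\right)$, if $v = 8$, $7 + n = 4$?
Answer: $-65$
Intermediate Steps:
$n = -3$ ($n = -7 + 4 = -3$)
$- 13 \left(n + v\right) = - 13 \left(-3 + 8\right) = \left(-13\right) 5 = -65$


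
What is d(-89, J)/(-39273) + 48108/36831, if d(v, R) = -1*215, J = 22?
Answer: 632421383/482154621 ≈ 1.3117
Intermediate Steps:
d(v, R) = -215
d(-89, J)/(-39273) + 48108/36831 = -215/(-39273) + 48108/36831 = -215*(-1/39273) + 48108*(1/36831) = 215/39273 + 16036/12277 = 632421383/482154621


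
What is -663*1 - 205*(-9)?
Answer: 1182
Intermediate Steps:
-663*1 - 205*(-9) = -663 + 1845 = 1182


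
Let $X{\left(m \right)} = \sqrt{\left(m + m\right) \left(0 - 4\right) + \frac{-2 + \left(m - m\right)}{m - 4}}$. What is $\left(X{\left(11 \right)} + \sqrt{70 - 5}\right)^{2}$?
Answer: $- \frac{163}{7} + \frac{2 i \sqrt{281190}}{7} \approx -23.286 + 151.51 i$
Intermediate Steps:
$X{\left(m \right)} = \sqrt{- 8 m - \frac{2}{-4 + m}}$ ($X{\left(m \right)} = \sqrt{2 m \left(-4\right) + \frac{-2 + 0}{-4 + m}} = \sqrt{- 8 m - \frac{2}{-4 + m}}$)
$\left(X{\left(11 \right)} + \sqrt{70 - 5}\right)^{2} = \left(\sqrt{\left(-8\right) 11 - \frac{2}{-4 + 11}} + \sqrt{70 - 5}\right)^{2} = \left(\sqrt{-88 - \frac{2}{7}} + \sqrt{65}\right)^{2} = \left(\sqrt{- \frac{618}{7}} + \sqrt{65}\right)^{2} = \left(\frac{i \sqrt{4326}}{7} + \sqrt{65}\right)^{2} = \left(\sqrt{65} + \frac{i \sqrt{4326}}{7}\right)^{2}$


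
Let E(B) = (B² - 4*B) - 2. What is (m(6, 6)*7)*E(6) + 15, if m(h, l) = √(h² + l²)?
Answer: 15 + 420*√2 ≈ 608.97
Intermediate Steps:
E(B) = -2 + B² - 4*B
(m(6, 6)*7)*E(6) + 15 = (√(6² + 6²)*7)*(-2 + 6² - 4*6) + 15 = (√(36 + 36)*7)*(-2 + 36 - 24) + 15 = (√72*7)*10 + 15 = ((6*√2)*7)*10 + 15 = (42*√2)*10 + 15 = 420*√2 + 15 = 15 + 420*√2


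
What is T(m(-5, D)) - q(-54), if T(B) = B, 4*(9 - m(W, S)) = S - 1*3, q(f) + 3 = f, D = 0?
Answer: 267/4 ≈ 66.750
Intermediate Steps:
q(f) = -3 + f
m(W, S) = 39/4 - S/4 (m(W, S) = 9 - (S - 1*3)/4 = 9 - (S - 3)/4 = 9 - (-3 + S)/4 = 9 + (3/4 - S/4) = 39/4 - S/4)
T(m(-5, D)) - q(-54) = (39/4 - 1/4*0) - (-3 - 54) = (39/4 + 0) - 1*(-57) = 39/4 + 57 = 267/4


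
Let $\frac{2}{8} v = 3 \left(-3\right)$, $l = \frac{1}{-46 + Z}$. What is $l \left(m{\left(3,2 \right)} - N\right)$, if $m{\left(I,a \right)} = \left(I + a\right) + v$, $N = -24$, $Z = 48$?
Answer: $- \frac{7}{2} \approx -3.5$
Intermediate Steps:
$l = \frac{1}{2}$ ($l = \frac{1}{-46 + 48} = \frac{1}{2} \approx 0.5$)
$v = -36$ ($v = 4 \cdot 3 \left(-3\right) = 4 \left(-9\right) = -36$)
$m{\left(I,a \right)} = -36 + I + a$ ($m{\left(I,a \right)} = \left(I + a\right) - 36 = -36 + I + a$)
$l \left(m{\left(3,2 \right)} - N\right) = \frac{\left(-36 + 3 + 2\right) - -24}{2} = \frac{-31 + 24}{2} = \frac{1}{2} \left(-7\right) = - \frac{7}{2}$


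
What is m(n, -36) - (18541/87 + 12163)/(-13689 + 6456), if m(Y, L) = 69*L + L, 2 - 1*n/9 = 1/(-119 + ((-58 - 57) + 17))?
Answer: -1584686198/629271 ≈ -2518.3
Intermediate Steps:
n = 3915/217 (n = 18 - 9/(-119 + ((-58 - 57) + 17)) = 18 - 9/(-119 + (-115 + 17)) = 18 - 9/(-119 - 98) = 18 - 9/(-217) = 18 - 9*(-1/217) = 18 + 9/217 = 3915/217 ≈ 18.041)
m(Y, L) = 70*L
m(n, -36) - (18541/87 + 12163)/(-13689 + 6456) = 70*(-36) - (18541/87 + 12163)/(-13689 + 6456) = -2520 - (18541*(1/87) + 12163)/(-7233) = -2520 - (18541/87 + 12163)*(-1)/7233 = -2520 - 1076722*(-1)/(87*7233) = -2520 - 1*(-1076722/629271) = -2520 + 1076722/629271 = -1584686198/629271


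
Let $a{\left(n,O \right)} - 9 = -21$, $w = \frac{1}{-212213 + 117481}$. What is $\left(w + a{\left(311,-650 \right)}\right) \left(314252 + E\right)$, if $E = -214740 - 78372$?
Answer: $- \frac{6007908725}{23683} \approx -2.5368 \cdot 10^{5}$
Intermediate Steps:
$w = - \frac{1}{94732}$ ($w = \frac{1}{-94732} = - \frac{1}{94732} \approx -1.0556 \cdot 10^{-5}$)
$a{\left(n,O \right)} = -12$ ($a{\left(n,O \right)} = 9 - 21 = -12$)
$E = -293112$
$\left(w + a{\left(311,-650 \right)}\right) \left(314252 + E\right) = \left(- \frac{1}{94732} - 12\right) \left(314252 - 293112\right) = \left(- \frac{1136785}{94732}\right) 21140 = - \frac{6007908725}{23683}$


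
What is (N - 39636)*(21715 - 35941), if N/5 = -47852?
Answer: 3967574496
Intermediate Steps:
N = -239260 (N = 5*(-47852) = -239260)
(N - 39636)*(21715 - 35941) = (-239260 - 39636)*(21715 - 35941) = -278896*(-14226) = 3967574496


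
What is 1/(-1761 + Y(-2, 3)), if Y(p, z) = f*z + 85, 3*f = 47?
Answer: -1/1629 ≈ -0.00061387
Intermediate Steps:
f = 47/3 (f = (1/3)*47 = 47/3 ≈ 15.667)
Y(p, z) = 85 + 47*z/3 (Y(p, z) = 47*z/3 + 85 = 85 + 47*z/3)
1/(-1761 + Y(-2, 3)) = 1/(-1761 + (85 + (47/3)*3)) = 1/(-1761 + (85 + 47)) = 1/(-1761 + 132) = 1/(-1629) = -1/1629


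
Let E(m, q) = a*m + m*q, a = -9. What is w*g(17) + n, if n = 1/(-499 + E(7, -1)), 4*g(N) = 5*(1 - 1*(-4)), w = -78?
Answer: -554777/1138 ≈ -487.50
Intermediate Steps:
E(m, q) = -9*m + m*q
g(N) = 25/4 (g(N) = (5*(1 - 1*(-4)))/4 = (5*(1 + 4))/4 = (5*5)/4 = (¼)*25 = 25/4)
n = -1/569 (n = 1/(-499 + 7*(-9 - 1)) = 1/(-499 + 7*(-10)) = 1/(-499 - 70) = 1/(-569) = -1/569 ≈ -0.0017575)
w*g(17) + n = -78*25/4 - 1/569 = -975/2 - 1/569 = -554777/1138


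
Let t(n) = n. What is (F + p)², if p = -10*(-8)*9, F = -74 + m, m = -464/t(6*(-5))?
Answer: 98446084/225 ≈ 4.3754e+5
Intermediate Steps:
m = 232/15 (m = -464/(6*(-5)) = -464/(-30) = -464*(-1/30) = 232/15 ≈ 15.467)
F = -878/15 (F = -74 + 232/15 = -878/15 ≈ -58.533)
p = 720 (p = 80*9 = 720)
(F + p)² = (-878/15 + 720)² = (9922/15)² = 98446084/225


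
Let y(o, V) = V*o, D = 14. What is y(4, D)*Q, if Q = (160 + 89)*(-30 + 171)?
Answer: 1966104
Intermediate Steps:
Q = 35109 (Q = 249*141 = 35109)
y(4, D)*Q = (14*4)*35109 = 56*35109 = 1966104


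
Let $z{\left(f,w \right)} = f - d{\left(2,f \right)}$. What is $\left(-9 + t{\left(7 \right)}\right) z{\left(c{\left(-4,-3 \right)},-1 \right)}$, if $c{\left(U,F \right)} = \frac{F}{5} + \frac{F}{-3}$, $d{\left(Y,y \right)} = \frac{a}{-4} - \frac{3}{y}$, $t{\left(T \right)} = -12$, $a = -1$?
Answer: $- \frac{3213}{20} \approx -160.65$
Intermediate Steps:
$d{\left(Y,y \right)} = \frac{1}{4} - \frac{3}{y}$ ($d{\left(Y,y \right)} = - \frac{1}{-4} - \frac{3}{y} = \left(-1\right) \left(- \frac{1}{4}\right) - \frac{3}{y} = \frac{1}{4} - \frac{3}{y}$)
$c{\left(U,F \right)} = - \frac{2 F}{15}$ ($c{\left(U,F \right)} = F \frac{1}{5} + F \left(- \frac{1}{3}\right) = \frac{F}{5} - \frac{F}{3} = - \frac{2 F}{15}$)
$z{\left(f,w \right)} = f - \frac{-12 + f}{4 f}$
$\left(-9 + t{\left(7 \right)}\right) z{\left(c{\left(-4,-3 \right)},-1 \right)} = \left(-9 - 12\right) \left(- \frac{1}{4} - - \frac{2}{5} + \frac{3}{\left(- \frac{2}{15}\right) \left(-3\right)}\right) = - 21 \left(- \frac{1}{4} + \frac{2}{5} + \frac{3}{\frac{2}{5}}\right) = - 21 \left(- \frac{1}{4} + \frac{2}{5} + 3 \cdot \frac{5}{2}\right) = - 21 \left(- \frac{1}{4} + \frac{2}{5} + \frac{15}{2}\right) = \left(-21\right) \frac{153}{20} = - \frac{3213}{20}$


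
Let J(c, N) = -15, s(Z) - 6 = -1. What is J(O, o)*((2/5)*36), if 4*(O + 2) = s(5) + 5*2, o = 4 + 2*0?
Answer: -216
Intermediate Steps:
s(Z) = 5 (s(Z) = 6 - 1 = 5)
o = 4 (o = 4 + 0 = 4)
O = 7/4 (O = -2 + (5 + 5*2)/4 = -2 + (5 + 10)/4 = -2 + (¼)*15 = -2 + 15/4 = 7/4 ≈ 1.7500)
J(O, o)*((2/5)*36) = -15*2/5*36 = -15*2*(⅕)*36 = -6*36 = -15*72/5 = -216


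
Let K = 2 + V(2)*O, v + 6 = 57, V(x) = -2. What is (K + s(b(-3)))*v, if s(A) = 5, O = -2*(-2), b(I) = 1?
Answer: -51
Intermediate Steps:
v = 51 (v = -6 + 57 = 51)
O = 4
K = -6 (K = 2 - 2*4 = 2 - 8 = -6)
(K + s(b(-3)))*v = (-6 + 5)*51 = -1*51 = -51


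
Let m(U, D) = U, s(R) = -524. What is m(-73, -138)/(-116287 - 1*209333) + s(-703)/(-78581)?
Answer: 176361293/25587545220 ≈ 0.0068925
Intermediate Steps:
m(-73, -138)/(-116287 - 1*209333) + s(-703)/(-78581) = -73/(-116287 - 1*209333) - 524/(-78581) = -73/(-116287 - 209333) - 524*(-1/78581) = -73/(-325620) + 524/78581 = -73*(-1/325620) + 524/78581 = 73/325620 + 524/78581 = 176361293/25587545220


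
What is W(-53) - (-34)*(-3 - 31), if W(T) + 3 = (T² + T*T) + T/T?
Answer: 4460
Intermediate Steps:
W(T) = -2 + 2*T² (W(T) = -3 + ((T² + T*T) + T/T) = -3 + ((T² + T²) + 1) = -3 + (2*T² + 1) = -3 + (1 + 2*T²) = -2 + 2*T²)
W(-53) - (-34)*(-3 - 31) = (-2 + 2*(-53)²) - (-34)*(-3 - 31) = (-2 + 2*2809) - (-34)*(-34) = (-2 + 5618) - 1*1156 = 5616 - 1156 = 4460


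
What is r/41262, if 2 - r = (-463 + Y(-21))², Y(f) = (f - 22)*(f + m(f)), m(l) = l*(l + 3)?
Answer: -125041297/20631 ≈ -6060.8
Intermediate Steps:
m(l) = l*(3 + l)
Y(f) = (-22 + f)*(f + f*(3 + f)) (Y(f) = (f - 22)*(f + f*(3 + f)) = (-22 + f)*(f + f*(3 + f)))
r = -250082594 (r = 2 - (-463 - 21*(-88 + (-21)² - 18*(-21)))² = 2 - (-463 - 21*(-88 + 441 + 378))² = 2 - (-463 - 21*731)² = 2 - (-463 - 15351)² = 2 - 1*(-15814)² = 2 - 1*250082596 = 2 - 250082596 = -250082594)
r/41262 = -250082594/41262 = -250082594*1/41262 = -125041297/20631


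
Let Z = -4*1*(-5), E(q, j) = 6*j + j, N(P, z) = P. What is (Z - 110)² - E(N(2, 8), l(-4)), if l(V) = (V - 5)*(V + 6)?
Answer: 8226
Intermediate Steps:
l(V) = (-5 + V)*(6 + V)
E(q, j) = 7*j
Z = 20 (Z = -4*(-5) = 20)
(Z - 110)² - E(N(2, 8), l(-4)) = (20 - 110)² - 7*(-30 - 4 + (-4)²) = (-90)² - 7*(-30 - 4 + 16) = 8100 - 7*(-18) = 8100 - 1*(-126) = 8100 + 126 = 8226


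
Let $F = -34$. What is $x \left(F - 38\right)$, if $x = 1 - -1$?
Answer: $-144$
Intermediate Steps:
$x = 2$ ($x = 1 + 1 = 2$)
$x \left(F - 38\right) = 2 \left(-34 - 38\right) = 2 \left(-72\right) = -144$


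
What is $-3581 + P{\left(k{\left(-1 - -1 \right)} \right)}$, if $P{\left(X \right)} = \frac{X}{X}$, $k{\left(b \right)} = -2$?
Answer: $-3580$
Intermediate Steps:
$P{\left(X \right)} = 1$
$-3581 + P{\left(k{\left(-1 - -1 \right)} \right)} = -3581 + 1 = -3580$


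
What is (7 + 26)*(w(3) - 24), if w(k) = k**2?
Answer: -495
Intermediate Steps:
(7 + 26)*(w(3) - 24) = (7 + 26)*(3**2 - 24) = 33*(9 - 24) = 33*(-15) = -495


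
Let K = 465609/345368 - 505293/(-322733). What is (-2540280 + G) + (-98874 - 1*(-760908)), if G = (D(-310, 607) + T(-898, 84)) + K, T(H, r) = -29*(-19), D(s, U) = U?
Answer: -209223002292331251/111461650744 ≈ -1.8771e+6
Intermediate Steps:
T(H, r) = 551
K = 324779422221/111461650744 (K = 465609*(1/345368) - 505293*(-1/322733) = 465609/345368 + 505293/322733 = 324779422221/111461650744 ≈ 2.9138)
G = 129397370983773/111461650744 (G = (607 + 551) + 324779422221/111461650744 = 1158 + 324779422221/111461650744 = 129397370983773/111461650744 ≈ 1160.9)
(-2540280 + G) + (-98874 - 1*(-760908)) = (-2540280 + 129397370983773/111461650744) + (-98874 - 1*(-760908)) = -283014404780984547/111461650744 + (-98874 + 760908) = -283014404780984547/111461650744 + 662034 = -209223002292331251/111461650744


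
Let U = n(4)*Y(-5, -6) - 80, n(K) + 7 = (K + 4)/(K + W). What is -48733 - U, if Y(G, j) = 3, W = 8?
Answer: -48634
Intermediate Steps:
n(K) = -7 + (4 + K)/(8 + K) (n(K) = -7 + (K + 4)/(K + 8) = -7 + (4 + K)/(8 + K))
U = -99 (U = (2*(-26 - 3*4)/(8 + 4))*3 - 80 = (2*(-26 - 12)/12)*3 - 80 = (2*(1/12)*(-38))*3 - 80 = -19/3*3 - 80 = -19 - 80 = -99)
-48733 - U = -48733 - 1*(-99) = -48733 + 99 = -48634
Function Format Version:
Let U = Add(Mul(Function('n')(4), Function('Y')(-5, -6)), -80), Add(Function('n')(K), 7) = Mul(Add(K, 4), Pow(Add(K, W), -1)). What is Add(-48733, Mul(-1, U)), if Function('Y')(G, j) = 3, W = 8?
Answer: -48634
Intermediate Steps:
Function('n')(K) = Add(-7, Mul(Pow(Add(8, K), -1), Add(4, K))) (Function('n')(K) = Add(-7, Mul(Add(K, 4), Pow(Add(K, 8), -1))) = Add(-7, Mul(Add(4, K), Pow(Add(8, K), -1))) = Add(-7, Mul(Pow(Add(8, K), -1), Add(4, K))))
U = -99 (U = Add(Mul(Mul(2, Pow(Add(8, 4), -1), Add(-26, Mul(-3, 4))), 3), -80) = Add(Mul(Mul(2, Pow(12, -1), Add(-26, -12)), 3), -80) = Add(Mul(Mul(2, Rational(1, 12), -38), 3), -80) = Add(Mul(Rational(-19, 3), 3), -80) = Add(-19, -80) = -99)
Add(-48733, Mul(-1, U)) = Add(-48733, Mul(-1, -99)) = Add(-48733, 99) = -48634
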